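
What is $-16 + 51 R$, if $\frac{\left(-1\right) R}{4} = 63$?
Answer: $-12868$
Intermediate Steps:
$R = -252$ ($R = \left(-4\right) 63 = -252$)
$-16 + 51 R = -16 + 51 \left(-252\right) = -16 - 12852 = -12868$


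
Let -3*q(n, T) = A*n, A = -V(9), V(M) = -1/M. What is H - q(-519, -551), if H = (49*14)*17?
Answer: 104785/9 ≈ 11643.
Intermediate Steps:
A = ⅑ (A = -(-1)/9 = -1*(-⅑) = ⅑ ≈ 0.11111)
q(n, T) = -n/27
H = 11662 (H = 686*17 = 11662)
H - q(-519, -551) = 11662 - (-1)*(-519)/27 = 11662 - 1*173/9 = 11662 - 173/9 = 104785/9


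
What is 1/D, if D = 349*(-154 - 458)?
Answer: -1/213588 ≈ -4.6819e-6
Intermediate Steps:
D = -213588 (D = 349*(-612) = -213588)
1/D = 1/(-213588) = -1/213588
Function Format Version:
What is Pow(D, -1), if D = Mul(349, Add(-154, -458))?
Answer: Rational(-1, 213588) ≈ -4.6819e-6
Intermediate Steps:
D = -213588 (D = Mul(349, -612) = -213588)
Pow(D, -1) = Pow(-213588, -1) = Rational(-1, 213588)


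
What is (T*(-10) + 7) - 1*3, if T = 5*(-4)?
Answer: 204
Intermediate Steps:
T = -20
(T*(-10) + 7) - 1*3 = (-20*(-10) + 7) - 1*3 = (200 + 7) - 3 = 207 - 3 = 204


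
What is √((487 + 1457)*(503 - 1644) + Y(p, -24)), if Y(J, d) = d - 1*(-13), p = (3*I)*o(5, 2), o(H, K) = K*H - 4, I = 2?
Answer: I*√2218115 ≈ 1489.3*I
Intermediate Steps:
o(H, K) = -4 + H*K (o(H, K) = H*K - 4 = -4 + H*K)
p = 36 (p = (3*2)*(-4 + 5*2) = 6*(-4 + 10) = 6*6 = 36)
Y(J, d) = 13 + d (Y(J, d) = d + 13 = 13 + d)
√((487 + 1457)*(503 - 1644) + Y(p, -24)) = √((487 + 1457)*(503 - 1644) + (13 - 24)) = √(1944*(-1141) - 11) = √(-2218104 - 11) = √(-2218115) = I*√2218115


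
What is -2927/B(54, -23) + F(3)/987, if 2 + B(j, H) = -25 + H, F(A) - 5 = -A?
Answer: 2889049/49350 ≈ 58.542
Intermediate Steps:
F(A) = 5 - A
B(j, H) = -27 + H (B(j, H) = -2 + (-25 + H) = -27 + H)
-2927/B(54, -23) + F(3)/987 = -2927/(-27 - 23) + (5 - 1*3)/987 = -2927/(-50) + (5 - 3)*(1/987) = -2927*(-1/50) + 2*(1/987) = 2927/50 + 2/987 = 2889049/49350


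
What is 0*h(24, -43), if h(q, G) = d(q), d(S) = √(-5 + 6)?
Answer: 0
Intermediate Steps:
d(S) = 1 (d(S) = √1 = 1)
h(q, G) = 1
0*h(24, -43) = 0*1 = 0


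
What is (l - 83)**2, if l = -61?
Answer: 20736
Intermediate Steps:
(l - 83)**2 = (-61 - 83)**2 = (-144)**2 = 20736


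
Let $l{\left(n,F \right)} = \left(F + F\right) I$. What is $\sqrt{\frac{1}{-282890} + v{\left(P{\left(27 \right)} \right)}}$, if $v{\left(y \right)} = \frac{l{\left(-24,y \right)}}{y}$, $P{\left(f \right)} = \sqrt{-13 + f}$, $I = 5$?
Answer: $\frac{\sqrt{800267238110}}{282890} \approx 3.1623$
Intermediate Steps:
$l{\left(n,F \right)} = 10 F$ ($l{\left(n,F \right)} = \left(F + F\right) 5 = 2 F 5 = 10 F$)
$v{\left(y \right)} = 10$ ($v{\left(y \right)} = \frac{10 y}{y} = 10$)
$\sqrt{\frac{1}{-282890} + v{\left(P{\left(27 \right)} \right)}} = \sqrt{\frac{1}{-282890} + 10} = \sqrt{- \frac{1}{282890} + 10} = \sqrt{\frac{2828899}{282890}} = \frac{\sqrt{800267238110}}{282890}$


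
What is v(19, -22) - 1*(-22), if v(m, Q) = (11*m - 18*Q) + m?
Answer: 646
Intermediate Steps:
v(m, Q) = -18*Q + 12*m (v(m, Q) = (-18*Q + 11*m) + m = -18*Q + 12*m)
v(19, -22) - 1*(-22) = (-18*(-22) + 12*19) - 1*(-22) = (396 + 228) + 22 = 624 + 22 = 646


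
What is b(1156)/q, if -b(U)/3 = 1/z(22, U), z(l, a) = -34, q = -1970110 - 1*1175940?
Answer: -3/106965700 ≈ -2.8046e-8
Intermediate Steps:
q = -3146050 (q = -1970110 - 1175940 = -3146050)
b(U) = 3/34 (b(U) = -3/(-34) = -3*(-1/34) = 3/34)
b(1156)/q = (3/34)/(-3146050) = (3/34)*(-1/3146050) = -3/106965700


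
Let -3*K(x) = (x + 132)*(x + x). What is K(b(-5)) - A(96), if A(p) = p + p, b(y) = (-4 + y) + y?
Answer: 2728/3 ≈ 909.33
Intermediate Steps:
b(y) = -4 + 2*y
K(x) = -2*x*(132 + x)/3 (K(x) = -(x + 132)*(x + x)/3 = -(132 + x)*2*x/3 = -2*x*(132 + x)/3)
A(p) = 2*p
K(b(-5)) - A(96) = -2*(-4 + 2*(-5))*(132 + (-4 + 2*(-5)))/3 - 2*96 = -2*(-4 - 10)*(132 + (-4 - 10))/3 - 1*192 = -⅔*(-14)*(132 - 14) - 192 = -⅔*(-14)*118 - 192 = 3304/3 - 192 = 2728/3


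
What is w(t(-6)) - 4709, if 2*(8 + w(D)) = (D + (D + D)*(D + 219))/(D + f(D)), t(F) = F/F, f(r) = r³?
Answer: -18427/4 ≈ -4606.8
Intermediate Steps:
t(F) = 1
w(D) = -8 + (D + 2*D*(219 + D))/(2*(D + D³)) (w(D) = -8 + ((D + (D + D)*(D + 219))/(D + D³))/2 = -8 + ((D + (2*D)*(219 + D))/(D + D³))/2 = -8 + ((D + 2*D*(219 + D))/(D + D³))/2 = -8 + (D + 2*D*(219 + D))/(2*(D + D³)))
w(t(-6)) - 4709 = (423/2 + 1 - 8*1²)/(1 + 1²) - 4709 = (423/2 + 1 - 8*1)/(1 + 1) - 4709 = (423/2 + 1 - 8)/2 - 4709 = (½)*(409/2) - 4709 = 409/4 - 4709 = -18427/4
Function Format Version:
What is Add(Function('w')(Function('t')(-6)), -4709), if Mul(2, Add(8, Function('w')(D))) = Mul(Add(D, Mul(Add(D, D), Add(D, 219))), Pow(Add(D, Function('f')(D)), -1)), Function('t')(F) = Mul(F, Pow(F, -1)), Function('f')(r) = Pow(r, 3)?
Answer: Rational(-18427, 4) ≈ -4606.8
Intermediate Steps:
Function('t')(F) = 1
Function('w')(D) = Add(-8, Mul(Rational(1, 2), Pow(Add(D, Pow(D, 3)), -1), Add(D, Mul(2, D, Add(219, D))))) (Function('w')(D) = Add(-8, Mul(Rational(1, 2), Mul(Add(D, Mul(Add(D, D), Add(D, 219))), Pow(Add(D, Pow(D, 3)), -1)))) = Add(-8, Mul(Rational(1, 2), Mul(Add(D, Mul(Mul(2, D), Add(219, D))), Pow(Add(D, Pow(D, 3)), -1)))) = Add(-8, Mul(Rational(1, 2), Mul(Add(D, Mul(2, D, Add(219, D))), Pow(Add(D, Pow(D, 3)), -1)))) = Add(-8, Mul(Rational(1, 2), Mul(Pow(Add(D, Pow(D, 3)), -1), Add(D, Mul(2, D, Add(219, D)))))) = Add(-8, Mul(Rational(1, 2), Pow(Add(D, Pow(D, 3)), -1), Add(D, Mul(2, D, Add(219, D))))))
Add(Function('w')(Function('t')(-6)), -4709) = Add(Mul(Pow(Add(1, Pow(1, 2)), -1), Add(Rational(423, 2), 1, Mul(-8, Pow(1, 2)))), -4709) = Add(Mul(Pow(Add(1, 1), -1), Add(Rational(423, 2), 1, Mul(-8, 1))), -4709) = Add(Mul(Pow(2, -1), Add(Rational(423, 2), 1, -8)), -4709) = Add(Mul(Rational(1, 2), Rational(409, 2)), -4709) = Add(Rational(409, 4), -4709) = Rational(-18427, 4)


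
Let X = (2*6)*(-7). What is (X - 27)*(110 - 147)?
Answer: 4107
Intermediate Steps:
X = -84 (X = 12*(-7) = -84)
(X - 27)*(110 - 147) = (-84 - 27)*(110 - 147) = -111*(-37) = 4107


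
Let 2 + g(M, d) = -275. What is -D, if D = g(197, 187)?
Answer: 277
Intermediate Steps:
g(M, d) = -277 (g(M, d) = -2 - 275 = -277)
D = -277
-D = -1*(-277) = 277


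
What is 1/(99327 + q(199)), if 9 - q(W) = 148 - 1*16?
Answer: 1/99204 ≈ 1.0080e-5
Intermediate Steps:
q(W) = -123 (q(W) = 9 - (148 - 1*16) = 9 - (148 - 16) = 9 - 1*132 = 9 - 132 = -123)
1/(99327 + q(199)) = 1/(99327 - 123) = 1/99204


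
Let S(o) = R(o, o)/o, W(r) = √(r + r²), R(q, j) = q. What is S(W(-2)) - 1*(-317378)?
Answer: 317379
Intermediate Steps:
S(o) = 1 (S(o) = o/o = 1)
S(W(-2)) - 1*(-317378) = 1 - 1*(-317378) = 1 + 317378 = 317379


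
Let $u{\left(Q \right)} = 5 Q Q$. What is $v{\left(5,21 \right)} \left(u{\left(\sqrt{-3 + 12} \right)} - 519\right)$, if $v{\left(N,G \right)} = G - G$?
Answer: $0$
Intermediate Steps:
$u{\left(Q \right)} = 5 Q^{2}$
$v{\left(N,G \right)} = 0$
$v{\left(5,21 \right)} \left(u{\left(\sqrt{-3 + 12} \right)} - 519\right) = 0 \left(5 \left(\sqrt{-3 + 12}\right)^{2} - 519\right) = 0 \left(5 \left(\sqrt{9}\right)^{2} - 519\right) = 0 \left(5 \cdot 3^{2} - 519\right) = 0 \left(5 \cdot 9 - 519\right) = 0 \left(45 - 519\right) = 0 \left(-474\right) = 0$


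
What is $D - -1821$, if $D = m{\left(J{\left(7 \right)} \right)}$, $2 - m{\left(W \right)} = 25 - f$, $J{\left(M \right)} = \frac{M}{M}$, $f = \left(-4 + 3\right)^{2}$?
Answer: $1799$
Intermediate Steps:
$f = 1$ ($f = \left(-1\right)^{2} = 1$)
$J{\left(M \right)} = 1$
$m{\left(W \right)} = -22$ ($m{\left(W \right)} = 2 - \left(25 - 1\right) = 2 - 24 = -22$)
$D = -22$
$D - -1821 = -22 - -1821 = -22 + 1821 = 1799$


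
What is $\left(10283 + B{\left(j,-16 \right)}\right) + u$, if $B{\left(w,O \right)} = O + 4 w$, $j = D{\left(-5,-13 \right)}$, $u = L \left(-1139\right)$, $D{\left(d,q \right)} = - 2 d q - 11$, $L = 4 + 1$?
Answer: $4008$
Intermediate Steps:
$L = 5$
$D{\left(d,q \right)} = -11 - 2 d q$ ($D{\left(d,q \right)} = - 2 d q - 11 = -11 - 2 d q$)
$u = -5695$ ($u = 5 \left(-1139\right) = -5695$)
$j = -141$ ($j = -11 - \left(-10\right) \left(-13\right) = -11 - 130 = -141$)
$\left(10283 + B{\left(j,-16 \right)}\right) + u = \left(10283 + \left(-16 + 4 \left(-141\right)\right)\right) - 5695 = \left(10283 - 580\right) - 5695 = 9703 - 5695 = 4008$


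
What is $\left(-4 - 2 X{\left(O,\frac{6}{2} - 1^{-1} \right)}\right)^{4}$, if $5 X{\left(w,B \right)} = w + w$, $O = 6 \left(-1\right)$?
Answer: $\frac{256}{625} \approx 0.4096$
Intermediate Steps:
$O = -6$
$X{\left(w,B \right)} = \frac{2 w}{5}$ ($X{\left(w,B \right)} = \frac{w + w}{5} = \frac{2 w}{5}$)
$\left(-4 - 2 X{\left(O,\frac{6}{2} - 1^{-1} \right)}\right)^{4} = \left(-4 - 2 \cdot \frac{2}{5} \left(-6\right)\right)^{4} = \left(-4 - - \frac{24}{5}\right)^{4} = \left(-4 + \frac{24}{5}\right)^{4} = \left(\frac{4}{5}\right)^{4} = \frac{256}{625}$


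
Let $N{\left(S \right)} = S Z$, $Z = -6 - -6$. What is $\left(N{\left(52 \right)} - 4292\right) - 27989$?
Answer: $-32281$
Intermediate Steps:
$Z = 0$ ($Z = -6 + 6 = 0$)
$N{\left(S \right)} = 0$ ($N{\left(S \right)} = S 0 = 0$)
$\left(N{\left(52 \right)} - 4292\right) - 27989 = \left(0 - 4292\right) - 27989 = -4292 - 27989 = -32281$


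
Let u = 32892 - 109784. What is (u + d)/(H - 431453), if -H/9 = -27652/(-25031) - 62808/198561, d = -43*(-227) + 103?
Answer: 111047083749316/714811502131213 ≈ 0.15535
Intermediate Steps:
d = 9864 (d = 9761 + 103 = 9864)
u = -76892
H = -11755385172/1656726797 (H = -9*(-27652/(-25031) - 62808/198561) = -9*(-27652*(-1/25031) - 62808*1/198561) = -9*(27652/25031 - 20936/66187) = -9*1306153908/1656726797 = -11755385172/1656726797 ≈ -7.0956)
(u + d)/(H - 431453) = (-76892 + 9864)/(-11755385172/1656726797 - 431453) = -67028/(-714811502131213/1656726797) = -67028*(-1656726797/714811502131213) = 111047083749316/714811502131213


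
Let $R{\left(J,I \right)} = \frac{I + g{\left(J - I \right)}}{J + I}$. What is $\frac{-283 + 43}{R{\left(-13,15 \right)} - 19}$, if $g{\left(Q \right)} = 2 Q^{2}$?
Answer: $- \frac{32}{103} \approx -0.31068$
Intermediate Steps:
$R{\left(J,I \right)} = \frac{I + 2 \left(J - I\right)^{2}}{I + J}$ ($R{\left(J,I \right)} = \frac{I + 2 \left(J - I\right)^{2}}{J + I} = \frac{I + 2 \left(J - I\right)^{2}}{I + J}$)
$\frac{-283 + 43}{R{\left(-13,15 \right)} - 19} = \frac{-283 + 43}{\frac{15 + 2 \left(15 - -13\right)^{2}}{15 - 13} - 19} = - \frac{240}{\frac{15 + 2 \left(15 + 13\right)^{2}}{2} - 19} = - \frac{240}{\frac{15 + 2 \cdot 28^{2}}{2} - 19} = - \frac{240}{\frac{15 + 2 \cdot 784}{2} - 19} = - \frac{240}{\frac{15 + 1568}{2} - 19} = - \frac{240}{\frac{1}{2} \cdot 1583 - 19} = - \frac{240}{\frac{1583}{2} - 19} = - \frac{240}{\frac{1545}{2}} = \left(-240\right) \frac{2}{1545} = - \frac{32}{103}$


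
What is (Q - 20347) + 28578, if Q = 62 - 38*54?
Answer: 6241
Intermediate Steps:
Q = -1990 (Q = 62 - 2052 = -1990)
(Q - 20347) + 28578 = (-1990 - 20347) + 28578 = -22337 + 28578 = 6241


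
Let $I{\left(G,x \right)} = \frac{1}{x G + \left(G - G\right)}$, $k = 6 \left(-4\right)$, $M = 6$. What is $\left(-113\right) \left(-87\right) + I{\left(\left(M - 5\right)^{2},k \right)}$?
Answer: $\frac{235943}{24} \approx 9831.0$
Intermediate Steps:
$k = -24$
$I{\left(G,x \right)} = \frac{1}{G x}$ ($I{\left(G,x \right)} = \frac{1}{G x + 0} = \frac{1}{G x}$)
$\left(-113\right) \left(-87\right) + I{\left(\left(M - 5\right)^{2},k \right)} = \left(-113\right) \left(-87\right) + \frac{1}{\left(6 - 5\right)^{2} \left(-24\right)} = 9831 + \frac{1}{1^{2}} \left(- \frac{1}{24}\right) = 9831 + 1^{-1} \left(- \frac{1}{24}\right) = 9831 + 1 \left(- \frac{1}{24}\right) = 9831 - \frac{1}{24} = \frac{235943}{24}$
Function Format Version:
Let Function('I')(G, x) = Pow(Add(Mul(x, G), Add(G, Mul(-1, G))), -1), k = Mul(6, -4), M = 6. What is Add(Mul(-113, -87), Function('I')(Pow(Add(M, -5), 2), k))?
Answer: Rational(235943, 24) ≈ 9831.0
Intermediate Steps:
k = -24
Function('I')(G, x) = Mul(Pow(G, -1), Pow(x, -1)) (Function('I')(G, x) = Pow(Add(Mul(G, x), 0), -1) = Pow(Mul(G, x), -1) = Mul(Pow(G, -1), Pow(x, -1)))
Add(Mul(-113, -87), Function('I')(Pow(Add(M, -5), 2), k)) = Add(Mul(-113, -87), Mul(Pow(Pow(Add(6, -5), 2), -1), Pow(-24, -1))) = Add(9831, Mul(Pow(Pow(1, 2), -1), Rational(-1, 24))) = Add(9831, Mul(Pow(1, -1), Rational(-1, 24))) = Add(9831, Mul(1, Rational(-1, 24))) = Add(9831, Rational(-1, 24)) = Rational(235943, 24)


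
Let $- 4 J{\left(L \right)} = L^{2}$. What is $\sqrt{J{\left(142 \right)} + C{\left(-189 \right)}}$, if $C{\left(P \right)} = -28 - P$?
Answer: $4 i \sqrt{305} \approx 69.857 i$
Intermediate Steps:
$J{\left(L \right)} = - \frac{L^{2}}{4}$
$\sqrt{J{\left(142 \right)} + C{\left(-189 \right)}} = \sqrt{- \frac{142^{2}}{4} - -161} = \sqrt{\left(- \frac{1}{4}\right) 20164 + \left(-28 + 189\right)} = \sqrt{-5041 + 161} = \sqrt{-4880} = 4 i \sqrt{305}$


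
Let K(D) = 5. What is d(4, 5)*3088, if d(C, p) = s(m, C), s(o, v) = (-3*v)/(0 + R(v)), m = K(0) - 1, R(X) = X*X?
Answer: -2316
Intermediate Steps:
R(X) = X**2
m = 4 (m = 5 - 1 = 4)
s(o, v) = -3/v (s(o, v) = (-3*v)/(0 + v**2) = (-3*v)/(v**2) = (-3*v)/v**2 = -3/v)
d(C, p) = -3/C
d(4, 5)*3088 = -3/4*3088 = -2316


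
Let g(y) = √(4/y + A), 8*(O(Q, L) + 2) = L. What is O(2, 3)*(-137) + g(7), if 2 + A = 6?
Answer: 1781/8 + 4*√14/7 ≈ 224.76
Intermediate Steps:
O(Q, L) = -2 + L/8
A = 4 (A = -2 + 6 = 4)
g(y) = √(4 + 4/y) (g(y) = √(4/y + 4) = √(4 + 4/y))
O(2, 3)*(-137) + g(7) = (-2 + (⅛)*3)*(-137) + 2*√((1 + 7)/7) = (-2 + 3/8)*(-137) + 2*√((⅐)*8) = -13/8*(-137) + 2*√(8/7) = 1781/8 + 2*(2*√14/7) = 1781/8 + 4*√14/7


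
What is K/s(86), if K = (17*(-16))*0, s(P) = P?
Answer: 0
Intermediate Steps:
K = 0 (K = -272*0 = 0)
K/s(86) = 0/86 = 0*(1/86) = 0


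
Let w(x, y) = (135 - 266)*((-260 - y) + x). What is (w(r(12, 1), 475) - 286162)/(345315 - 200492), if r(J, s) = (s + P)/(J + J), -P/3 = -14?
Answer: -268393/204456 ≈ -1.3127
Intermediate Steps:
P = 42 (P = -3*(-14) = 42)
r(J, s) = (42 + s)/(2*J) (r(J, s) = (s + 42)/(J + J) = (42 + s)/((2*J)) = (42 + s)*(1/(2*J)) = (42 + s)/(2*J))
w(x, y) = 34060 - 131*x + 131*y (w(x, y) = -131*(-260 + x - y) = 34060 - 131*x + 131*y)
(w(r(12, 1), 475) - 286162)/(345315 - 200492) = ((34060 - 131*(42 + 1)/(2*12) + 131*475) - 286162)/(345315 - 200492) = ((34060 - 131*43/(2*12) + 62225) - 286162)/144823 = ((34060 - 131*43/24 + 62225) - 286162)*(1/144823) = ((34060 - 5633/24 + 62225) - 286162)*(1/144823) = (2305207/24 - 286162)*(1/144823) = -4562681/24*1/144823 = -268393/204456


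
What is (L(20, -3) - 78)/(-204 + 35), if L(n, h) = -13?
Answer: 7/13 ≈ 0.53846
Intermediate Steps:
(L(20, -3) - 78)/(-204 + 35) = (-13 - 78)/(-204 + 35) = -91/(-169) = -91*(-1/169) = 7/13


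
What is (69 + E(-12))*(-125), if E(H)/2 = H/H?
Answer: -8875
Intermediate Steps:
E(H) = 2 (E(H) = 2*(H/H) = 2*1 = 2)
(69 + E(-12))*(-125) = (69 + 2)*(-125) = 71*(-125) = -8875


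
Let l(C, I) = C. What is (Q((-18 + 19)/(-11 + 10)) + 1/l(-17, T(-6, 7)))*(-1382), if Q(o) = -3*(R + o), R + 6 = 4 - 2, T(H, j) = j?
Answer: -351028/17 ≈ -20649.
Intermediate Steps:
R = -4 (R = -6 + (4 - 2) = -6 + 2 = -4)
Q(o) = 12 - 3*o (Q(o) = -3*(-4 + o) = 12 - 3*o)
(Q((-18 + 19)/(-11 + 10)) + 1/l(-17, T(-6, 7)))*(-1382) = ((12 - 3*(-18 + 19)/(-11 + 10)) + 1/(-17))*(-1382) = ((12 - 3/(-1)) - 1/17)*(-1382) = ((12 - 3*(-1)) - 1/17)*(-1382) = ((12 + 3) - 1/17)*(-1382) = (15 - 1/17)*(-1382) = (254/17)*(-1382) = -351028/17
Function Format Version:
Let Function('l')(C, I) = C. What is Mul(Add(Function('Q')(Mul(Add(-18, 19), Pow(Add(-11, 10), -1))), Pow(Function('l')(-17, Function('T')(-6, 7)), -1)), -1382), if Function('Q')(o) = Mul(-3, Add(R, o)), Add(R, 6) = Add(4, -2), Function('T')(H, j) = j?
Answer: Rational(-351028, 17) ≈ -20649.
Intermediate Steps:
R = -4 (R = Add(-6, Add(4, -2)) = Add(-6, 2) = -4)
Function('Q')(o) = Add(12, Mul(-3, o)) (Function('Q')(o) = Mul(-3, Add(-4, o)) = Add(12, Mul(-3, o)))
Mul(Add(Function('Q')(Mul(Add(-18, 19), Pow(Add(-11, 10), -1))), Pow(Function('l')(-17, Function('T')(-6, 7)), -1)), -1382) = Mul(Add(Add(12, Mul(-3, Mul(Add(-18, 19), Pow(Add(-11, 10), -1)))), Pow(-17, -1)), -1382) = Mul(Add(Add(12, Mul(-3, Mul(1, Pow(-1, -1)))), Rational(-1, 17)), -1382) = Mul(Add(Add(12, Mul(-3, Mul(1, -1))), Rational(-1, 17)), -1382) = Mul(Add(Add(12, Mul(-3, -1)), Rational(-1, 17)), -1382) = Mul(Add(Add(12, 3), Rational(-1, 17)), -1382) = Mul(Add(15, Rational(-1, 17)), -1382) = Mul(Rational(254, 17), -1382) = Rational(-351028, 17)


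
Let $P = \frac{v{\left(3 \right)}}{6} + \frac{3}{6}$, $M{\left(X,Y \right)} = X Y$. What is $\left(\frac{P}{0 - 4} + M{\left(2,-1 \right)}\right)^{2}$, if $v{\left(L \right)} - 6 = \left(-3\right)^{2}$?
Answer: $\frac{121}{16} \approx 7.5625$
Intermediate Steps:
$v{\left(L \right)} = 15$ ($v{\left(L \right)} = 6 + \left(-3\right)^{2} = 6 + 9 = 15$)
$P = 3$ ($P = \frac{15}{6} + \frac{3}{6} = 15 \cdot \frac{1}{6} + 3 \cdot \frac{1}{6} = \frac{5}{2} + \frac{1}{2} = 3$)
$\left(\frac{P}{0 - 4} + M{\left(2,-1 \right)}\right)^{2} = \left(\frac{3}{0 - 4} + 2 \left(-1\right)\right)^{2} = \left(\frac{3}{-4} - 2\right)^{2} = \left(3 \left(- \frac{1}{4}\right) - 2\right)^{2} = \left(- \frac{3}{4} - 2\right)^{2} = \left(- \frac{11}{4}\right)^{2} = \frac{121}{16}$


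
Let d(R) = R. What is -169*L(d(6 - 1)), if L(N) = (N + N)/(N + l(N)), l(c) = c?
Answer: -169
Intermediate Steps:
L(N) = 1 (L(N) = (N + N)/(N + N) = (2*N)/((2*N)) = (2*N)*(1/(2*N)) = 1)
-169*L(d(6 - 1)) = -169*1 = -169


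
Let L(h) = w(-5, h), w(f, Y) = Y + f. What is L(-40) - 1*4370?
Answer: -4415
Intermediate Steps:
L(h) = -5 + h (L(h) = h - 5 = -5 + h)
L(-40) - 1*4370 = (-5 - 40) - 1*4370 = -45 - 4370 = -4415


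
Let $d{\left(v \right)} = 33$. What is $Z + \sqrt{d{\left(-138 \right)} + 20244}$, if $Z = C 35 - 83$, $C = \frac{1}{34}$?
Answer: $- \frac{2787}{34} + 3 \sqrt{2253} \approx 60.427$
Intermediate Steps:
$C = \frac{1}{34} \approx 0.029412$
$Z = - \frac{2787}{34}$ ($Z = \frac{1}{34} \cdot 35 - 83 = \frac{35}{34} - 83 = - \frac{2787}{34} \approx -81.971$)
$Z + \sqrt{d{\left(-138 \right)} + 20244} = - \frac{2787}{34} + \sqrt{33 + 20244} = - \frac{2787}{34} + \sqrt{20277} = - \frac{2787}{34} + 3 \sqrt{2253}$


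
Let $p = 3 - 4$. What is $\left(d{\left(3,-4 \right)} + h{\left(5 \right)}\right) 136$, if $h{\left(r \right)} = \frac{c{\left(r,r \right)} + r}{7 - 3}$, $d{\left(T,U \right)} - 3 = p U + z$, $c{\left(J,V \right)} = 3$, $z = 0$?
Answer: $1224$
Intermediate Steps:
$p = -1$
$d{\left(T,U \right)} = 3 - U$ ($d{\left(T,U \right)} = 3 + \left(- U + 0\right) = 3 - U$)
$h{\left(r \right)} = \frac{3}{4} + \frac{r}{4}$ ($h{\left(r \right)} = \frac{3 + r}{7 - 3} = \frac{3 + r}{4} = \left(3 + r\right) \frac{1}{4} = \frac{3}{4} + \frac{r}{4}$)
$\left(d{\left(3,-4 \right)} + h{\left(5 \right)}\right) 136 = \left(\left(3 - -4\right) + \left(\frac{3}{4} + \frac{1}{4} \cdot 5\right)\right) 136 = \left(\left(3 + 4\right) + \left(\frac{3}{4} + \frac{5}{4}\right)\right) 136 = \left(7 + 2\right) 136 = 9 \cdot 136 = 1224$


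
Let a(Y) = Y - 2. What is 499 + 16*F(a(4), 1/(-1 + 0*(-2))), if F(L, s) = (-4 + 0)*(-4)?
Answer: 755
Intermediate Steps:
a(Y) = -2 + Y
F(L, s) = 16 (F(L, s) = -4*(-4) = 16)
499 + 16*F(a(4), 1/(-1 + 0*(-2))) = 499 + 16*16 = 499 + 256 = 755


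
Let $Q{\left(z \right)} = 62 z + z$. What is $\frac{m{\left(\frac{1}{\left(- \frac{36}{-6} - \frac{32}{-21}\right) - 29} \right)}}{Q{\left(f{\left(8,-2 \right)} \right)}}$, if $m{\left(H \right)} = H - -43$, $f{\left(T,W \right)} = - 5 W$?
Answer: $\frac{9686}{142065} \approx 0.06818$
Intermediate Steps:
$Q{\left(z \right)} = 63 z$
$m{\left(H \right)} = 43 + H$ ($m{\left(H \right)} = H + 43 = 43 + H$)
$\frac{m{\left(\frac{1}{\left(- \frac{36}{-6} - \frac{32}{-21}\right) - 29} \right)}}{Q{\left(f{\left(8,-2 \right)} \right)}} = \frac{43 + \frac{1}{\left(- \frac{36}{-6} - \frac{32}{-21}\right) - 29}}{63 \left(\left(-5\right) \left(-2\right)\right)} = \frac{43 + \frac{1}{\left(\left(-36\right) \left(- \frac{1}{6}\right) - - \frac{32}{21}\right) - 29}}{63 \cdot 10} = \frac{43 + \frac{1}{\left(6 + \frac{32}{21}\right) - 29}}{630} = \left(43 + \frac{1}{\frac{158}{21} - 29}\right) \frac{1}{630} = \left(43 + \frac{1}{- \frac{451}{21}}\right) \frac{1}{630} = \left(43 - \frac{21}{451}\right) \frac{1}{630} = \frac{19372}{451} \cdot \frac{1}{630} = \frac{9686}{142065}$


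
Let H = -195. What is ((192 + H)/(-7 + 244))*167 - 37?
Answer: -3090/79 ≈ -39.114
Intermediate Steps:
((192 + H)/(-7 + 244))*167 - 37 = ((192 - 195)/(-7 + 244))*167 - 37 = -3/237*167 - 37 = -3*1/237*167 - 37 = -1/79*167 - 37 = -167/79 - 37 = -3090/79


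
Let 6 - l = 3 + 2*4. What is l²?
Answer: 25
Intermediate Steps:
l = -5 (l = 6 - (3 + 2*4) = 6 - (3 + 8) = 6 - 1*11 = 6 - 11 = -5)
l² = (-5)² = 25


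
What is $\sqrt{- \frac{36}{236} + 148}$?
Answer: $\frac{\sqrt{514657}}{59} \approx 12.159$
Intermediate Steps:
$\sqrt{- \frac{36}{236} + 148} = \sqrt{\left(-36\right) \frac{1}{236} + 148} = \sqrt{- \frac{9}{59} + 148} = \sqrt{\frac{8723}{59}} = \frac{\sqrt{514657}}{59}$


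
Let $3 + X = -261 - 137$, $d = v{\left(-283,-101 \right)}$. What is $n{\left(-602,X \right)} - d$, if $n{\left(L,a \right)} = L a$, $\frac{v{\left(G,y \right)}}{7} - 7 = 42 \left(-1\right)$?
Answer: $241647$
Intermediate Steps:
$v{\left(G,y \right)} = -245$ ($v{\left(G,y \right)} = 49 + 7 \cdot 42 \left(-1\right) = 49 + 7 \left(-42\right) = 49 - 294 = -245$)
$d = -245$
$X = -401$ ($X = -3 - 398 = -401$)
$n{\left(-602,X \right)} - d = \left(-602\right) \left(-401\right) - -245 = 241402 + 245 = 241647$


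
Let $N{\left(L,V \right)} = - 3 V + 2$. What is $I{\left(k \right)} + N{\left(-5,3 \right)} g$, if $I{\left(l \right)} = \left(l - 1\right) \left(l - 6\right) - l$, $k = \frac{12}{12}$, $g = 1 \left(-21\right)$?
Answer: $146$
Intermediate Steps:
$g = -21$
$k = 1$ ($k = 12 \cdot \frac{1}{12} = 1$)
$N{\left(L,V \right)} = 2 - 3 V$
$I{\left(l \right)} = - l + \left(-1 + l\right) \left(-6 + l\right)$ ($I{\left(l \right)} = \left(-1 + l\right) \left(-6 + l\right) - l = - l + \left(-1 + l\right) \left(-6 + l\right)$)
$I{\left(k \right)} + N{\left(-5,3 \right)} g = \left(6 + 1^{2} - 8\right) + \left(2 - 9\right) \left(-21\right) = \left(6 + 1 - 8\right) + \left(2 - 9\right) \left(-21\right) = -1 - -147 = -1 + 147 = 146$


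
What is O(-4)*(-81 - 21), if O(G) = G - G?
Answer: 0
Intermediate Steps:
O(G) = 0
O(-4)*(-81 - 21) = 0*(-81 - 21) = 0*(-102) = 0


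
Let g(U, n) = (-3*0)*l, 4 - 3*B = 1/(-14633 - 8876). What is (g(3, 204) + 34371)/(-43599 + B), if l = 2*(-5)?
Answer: -127583343/161832244 ≈ -0.78837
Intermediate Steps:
B = 94037/70527 (B = 4/3 - 1/(3*(-14633 - 8876)) = 4/3 - 1/3/(-23509) = 4/3 - 1/3*(-1/23509) = 4/3 + 1/70527 = 94037/70527 ≈ 1.3333)
l = -10
g(U, n) = 0 (g(U, n) = -3*0*(-10) = 0*(-10) = 0)
(g(3, 204) + 34371)/(-43599 + B) = (0 + 34371)/(-43599 + 94037/70527) = 34371/(-3074812636/70527) = 34371*(-70527/3074812636) = -127583343/161832244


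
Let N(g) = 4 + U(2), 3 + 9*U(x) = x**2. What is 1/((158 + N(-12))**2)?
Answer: 81/2128681 ≈ 3.8052e-5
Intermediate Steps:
U(x) = -1/3 + x**2/9
N(g) = 37/9 (N(g) = 4 + (-1/3 + (1/9)*2**2) = 4 + (-1/3 + (1/9)*4) = 4 + (-1/3 + 4/9) = 4 + 1/9 = 37/9)
1/((158 + N(-12))**2) = 1/((158 + 37/9)**2) = 1/((1459/9)**2) = 1/(2128681/81) = 81/2128681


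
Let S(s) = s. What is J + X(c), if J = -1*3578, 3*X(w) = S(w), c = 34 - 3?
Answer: -10703/3 ≈ -3567.7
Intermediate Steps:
c = 31
X(w) = w/3
J = -3578
J + X(c) = -3578 + (1/3)*31 = -3578 + 31/3 = -10703/3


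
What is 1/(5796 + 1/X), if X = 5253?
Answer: 5253/30446389 ≈ 0.00017253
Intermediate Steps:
1/(5796 + 1/X) = 1/(5796 + 1/5253) = 1/(30446389/5253) = 5253/30446389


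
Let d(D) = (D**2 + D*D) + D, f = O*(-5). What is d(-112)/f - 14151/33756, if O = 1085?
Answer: -43802811/8720300 ≈ -5.0231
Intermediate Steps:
f = -5425 (f = 1085*(-5) = -5425)
d(D) = D + 2*D**2 (d(D) = (D**2 + D**2) + D = 2*D**2 + D = D + 2*D**2)
d(-112)/f - 14151/33756 = -112*(1 + 2*(-112))/(-5425) - 14151/33756 = -112*(1 - 224)*(-1/5425) - 14151*1/33756 = -112*(-223)*(-1/5425) - 4717/11252 = 24976*(-1/5425) - 4717/11252 = -3568/775 - 4717/11252 = -43802811/8720300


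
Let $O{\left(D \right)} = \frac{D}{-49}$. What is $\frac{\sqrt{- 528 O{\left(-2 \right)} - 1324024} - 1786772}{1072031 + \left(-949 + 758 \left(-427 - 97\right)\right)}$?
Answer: $- \frac{893386}{336945} + \frac{i \sqrt{16219558}}{2358615} \approx -2.6514 + 0.0017075 i$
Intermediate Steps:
$O{\left(D \right)} = - \frac{D}{49}$ ($O{\left(D \right)} = D \left(- \frac{1}{49}\right) = - \frac{D}{49}$)
$\frac{\sqrt{- 528 O{\left(-2 \right)} - 1324024} - 1786772}{1072031 + \left(-949 + 758 \left(-427 - 97\right)\right)} = \frac{\sqrt{- 528 \left(\left(- \frac{1}{49}\right) \left(-2\right)\right) - 1324024} - 1786772}{1072031 + \left(-949 + 758 \left(-427 - 97\right)\right)} = \frac{\sqrt{\left(-528\right) \frac{2}{49} - 1324024} - 1786772}{1072031 + \left(-949 + 758 \left(-524\right)\right)} = \frac{\sqrt{- \frac{1056}{49} - 1324024} - 1786772}{1072031 - 398141} = \frac{\sqrt{- \frac{64878232}{49}} - 1786772}{1072031 - 398141} = \frac{\frac{2 i \sqrt{16219558}}{7} - 1786772}{673890} = \left(-1786772 + \frac{2 i \sqrt{16219558}}{7}\right) \frac{1}{673890} = - \frac{893386}{336945} + \frac{i \sqrt{16219558}}{2358615}$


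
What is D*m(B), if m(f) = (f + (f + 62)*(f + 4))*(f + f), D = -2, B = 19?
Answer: -143032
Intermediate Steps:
m(f) = 2*f*(f + (4 + f)*(62 + f)) (m(f) = (f + (62 + f)*(4 + f))*(2*f) = (f + (4 + f)*(62 + f))*(2*f) = 2*f*(f + (4 + f)*(62 + f)))
D*m(B) = -4*19*(248 + 19² + 67*19) = -4*19*(248 + 361 + 1273) = -4*19*1882 = -2*71516 = -143032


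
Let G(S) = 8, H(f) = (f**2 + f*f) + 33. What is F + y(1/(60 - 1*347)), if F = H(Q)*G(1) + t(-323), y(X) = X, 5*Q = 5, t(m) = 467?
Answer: 214388/287 ≈ 747.00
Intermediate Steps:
Q = 1 (Q = (1/5)*5 = 1)
H(f) = 33 + 2*f**2 (H(f) = (f**2 + f**2) + 33 = 2*f**2 + 33 = 33 + 2*f**2)
F = 747 (F = (33 + 2*1**2)*8 + 467 = (33 + 2*1)*8 + 467 = (33 + 2)*8 + 467 = 35*8 + 467 = 280 + 467 = 747)
F + y(1/(60 - 1*347)) = 747 + 1/(60 - 1*347) = 747 + 1/(60 - 347) = 747 + 1/(-287) = 747 - 1/287 = 214388/287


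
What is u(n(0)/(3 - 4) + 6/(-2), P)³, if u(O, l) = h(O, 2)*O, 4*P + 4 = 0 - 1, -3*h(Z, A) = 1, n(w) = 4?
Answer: 343/27 ≈ 12.704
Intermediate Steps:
h(Z, A) = -⅓ (h(Z, A) = -⅓*1 = -⅓)
P = -5/4 (P = -1 + (0 - 1)/4 = -1 + (¼)*(-1) = -1 - ¼ = -5/4 ≈ -1.2500)
u(O, l) = -O/3
u(n(0)/(3 - 4) + 6/(-2), P)³ = (-(4/(3 - 4) + 6/(-2))/3)³ = (-(4/(-1) + 6*(-½))/3)³ = (-(4*(-1) - 3)/3)³ = (-(-4 - 3)/3)³ = (-⅓*(-7))³ = (7/3)³ = 343/27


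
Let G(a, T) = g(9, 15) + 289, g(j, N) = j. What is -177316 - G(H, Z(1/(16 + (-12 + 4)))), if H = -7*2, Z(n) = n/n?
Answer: -177614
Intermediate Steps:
Z(n) = 1
H = -14
G(a, T) = 298 (G(a, T) = 9 + 289 = 298)
-177316 - G(H, Z(1/(16 + (-12 + 4)))) = -177316 - 1*298 = -177316 - 298 = -177614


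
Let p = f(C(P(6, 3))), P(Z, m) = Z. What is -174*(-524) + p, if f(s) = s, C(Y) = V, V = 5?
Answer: 91181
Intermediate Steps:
C(Y) = 5
p = 5
-174*(-524) + p = -174*(-524) + 5 = 91176 + 5 = 91181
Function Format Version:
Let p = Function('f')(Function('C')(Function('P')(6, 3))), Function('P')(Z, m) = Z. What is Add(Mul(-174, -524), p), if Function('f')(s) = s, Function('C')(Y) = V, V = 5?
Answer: 91181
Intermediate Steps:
Function('C')(Y) = 5
p = 5
Add(Mul(-174, -524), p) = Add(Mul(-174, -524), 5) = Add(91176, 5) = 91181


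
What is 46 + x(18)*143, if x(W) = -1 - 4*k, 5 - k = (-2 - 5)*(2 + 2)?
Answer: -18973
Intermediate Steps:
k = 33 (k = 5 - (-2 - 5)*(2 + 2) = 5 - (-7)*4 = 5 - 1*(-28) = 5 + 28 = 33)
x(W) = -133 (x(W) = -1 - 4*33 = -1 - 132 = -133)
46 + x(18)*143 = 46 - 133*143 = 46 - 19019 = -18973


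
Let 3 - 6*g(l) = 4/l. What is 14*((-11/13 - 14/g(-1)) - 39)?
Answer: -9436/13 ≈ -725.85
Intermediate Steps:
g(l) = 1/2 - 2/(3*l)
14*((-11/13 - 14/g(-1)) - 39) = 14*((-11/13 - 14*(-6/(-4 + 3*(-1)))) - 39) = 14*((-11*1/13 - 14*(-6/(-4 - 3))) - 39) = 14*((-11/13 - 14/((1/6)*(-1)*(-7))) - 39) = 14*((-11/13 - 14/7/6) - 39) = 14*((-11/13 - 14*6/7) - 39) = 14*((-11/13 - 12) - 39) = 14*(-167/13 - 39) = 14*(-674/13) = -9436/13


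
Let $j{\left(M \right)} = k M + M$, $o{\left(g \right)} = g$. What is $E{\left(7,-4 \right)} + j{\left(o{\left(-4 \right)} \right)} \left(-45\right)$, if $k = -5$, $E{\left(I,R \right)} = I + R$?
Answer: $-717$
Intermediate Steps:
$j{\left(M \right)} = - 4 M$ ($j{\left(M \right)} = - 5 M + M = - 4 M$)
$E{\left(7,-4 \right)} + j{\left(o{\left(-4 \right)} \right)} \left(-45\right) = \left(7 - 4\right) + \left(-4\right) \left(-4\right) \left(-45\right) = 3 + 16 \left(-45\right) = 3 - 720 = -717$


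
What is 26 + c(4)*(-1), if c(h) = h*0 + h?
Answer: 22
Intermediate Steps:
c(h) = h (c(h) = 0 + h = h)
26 + c(4)*(-1) = 26 + 4*(-1) = 26 - 4 = 22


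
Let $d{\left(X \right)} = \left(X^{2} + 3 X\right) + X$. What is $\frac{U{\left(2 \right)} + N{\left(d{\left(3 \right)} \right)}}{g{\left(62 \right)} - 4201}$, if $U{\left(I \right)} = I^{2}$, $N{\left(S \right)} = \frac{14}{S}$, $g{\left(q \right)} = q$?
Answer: $- \frac{14}{12417} \approx -0.0011275$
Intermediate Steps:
$d{\left(X \right)} = X^{2} + 4 X$
$\frac{U{\left(2 \right)} + N{\left(d{\left(3 \right)} \right)}}{g{\left(62 \right)} - 4201} = \frac{2^{2} + \frac{14}{3 \left(4 + 3\right)}}{62 - 4201} = \frac{4 + \frac{14}{3 \cdot 7}}{-4139} = \left(4 + \frac{14}{21}\right) \left(- \frac{1}{4139}\right) = \left(4 + 14 \cdot \frac{1}{21}\right) \left(- \frac{1}{4139}\right) = \left(4 + \frac{2}{3}\right) \left(- \frac{1}{4139}\right) = \frac{14}{3} \left(- \frac{1}{4139}\right) = - \frac{14}{12417}$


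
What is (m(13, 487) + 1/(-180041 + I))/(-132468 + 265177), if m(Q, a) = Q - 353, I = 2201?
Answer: -60465601/23600968560 ≈ -0.0025620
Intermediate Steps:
m(Q, a) = -353 + Q
(m(13, 487) + 1/(-180041 + I))/(-132468 + 265177) = ((-353 + 13) + 1/(-180041 + 2201))/(-132468 + 265177) = (-340 + 1/(-177840))/132709 = (-340 - 1/177840)*(1/132709) = -60465601/177840*1/132709 = -60465601/23600968560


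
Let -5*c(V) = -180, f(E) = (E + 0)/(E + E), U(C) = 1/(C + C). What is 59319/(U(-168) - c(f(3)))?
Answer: -19931184/12097 ≈ -1647.6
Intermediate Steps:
U(C) = 1/(2*C)
f(E) = ½ (f(E) = E/((2*E)) = E*(1/(2*E)) = ½)
c(V) = 36 (c(V) = -⅕*(-180) = 36)
59319/(U(-168) - c(f(3))) = 59319/((½)/(-168) - 1*36) = 59319/((½)*(-1/168) - 36) = 59319/(-1/336 - 36) = 59319/(-12097/336) = 59319*(-336/12097) = -19931184/12097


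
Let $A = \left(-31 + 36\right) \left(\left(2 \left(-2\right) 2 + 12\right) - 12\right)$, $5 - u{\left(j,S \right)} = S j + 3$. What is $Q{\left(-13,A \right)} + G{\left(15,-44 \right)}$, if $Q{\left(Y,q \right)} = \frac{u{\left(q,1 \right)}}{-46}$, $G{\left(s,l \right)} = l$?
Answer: $- \frac{1033}{23} \approx -44.913$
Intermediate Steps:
$u{\left(j,S \right)} = 2 - S j$ ($u{\left(j,S \right)} = 5 - \left(S j + 3\right) = 5 - \left(3 + S j\right) = 2 - S j$)
$A = -40$ ($A = 5 \left(\left(\left(-4\right) 2 + 12\right) - 12\right) = 5 \left(\left(-8 + 12\right) - 12\right) = 5 \left(4 - 12\right) = 5 \left(-8\right) = -40$)
$Q{\left(Y,q \right)} = - \frac{1}{23} + \frac{q}{46}$ ($Q{\left(Y,q \right)} = \frac{2 - 1 q}{-46} = \left(2 - q\right) \left(- \frac{1}{46}\right) = - \frac{1}{23} + \frac{q}{46}$)
$Q{\left(-13,A \right)} + G{\left(15,-44 \right)} = \left(- \frac{1}{23} + \frac{1}{46} \left(-40\right)\right) - 44 = \left(- \frac{1}{23} - \frac{20}{23}\right) - 44 = - \frac{21}{23} - 44 = - \frac{1033}{23}$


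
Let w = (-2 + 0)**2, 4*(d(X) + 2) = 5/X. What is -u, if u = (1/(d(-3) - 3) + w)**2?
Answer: -61504/4225 ≈ -14.557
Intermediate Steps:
d(X) = -2 + 5/(4*X) (d(X) = -2 + (5/X)/4 = -2 + 5/(4*X))
w = 4 (w = (-2)**2 = 4)
u = 61504/4225 (u = (1/((-2 + (5/4)/(-3)) - 3) + 4)**2 = (1/((-2 + (5/4)*(-1/3)) - 3) + 4)**2 = (1/((-2 - 5/12) - 3) + 4)**2 = (1/(-29/12 - 3) + 4)**2 = (1/(-65/12) + 4)**2 = (-12/65 + 4)**2 = (248/65)**2 = 61504/4225 ≈ 14.557)
-u = -1*61504/4225 = -61504/4225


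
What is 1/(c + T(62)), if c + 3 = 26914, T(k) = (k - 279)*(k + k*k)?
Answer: -1/820691 ≈ -1.2185e-6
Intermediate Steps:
T(k) = (-279 + k)*(k + k²)
c = 26911 (c = -3 + 26914 = 26911)
1/(c + T(62)) = 1/(26911 + 62*(-279 + 62² - 278*62)) = 1/(26911 + 62*(-279 + 3844 - 17236)) = 1/(26911 + 62*(-13671)) = 1/(26911 - 847602) = 1/(-820691) = -1/820691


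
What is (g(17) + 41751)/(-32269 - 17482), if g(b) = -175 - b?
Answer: -41559/49751 ≈ -0.83534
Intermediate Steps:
(g(17) + 41751)/(-32269 - 17482) = ((-175 - 1*17) + 41751)/(-32269 - 17482) = ((-175 - 17) + 41751)/(-49751) = (-192 + 41751)*(-1/49751) = 41559*(-1/49751) = -41559/49751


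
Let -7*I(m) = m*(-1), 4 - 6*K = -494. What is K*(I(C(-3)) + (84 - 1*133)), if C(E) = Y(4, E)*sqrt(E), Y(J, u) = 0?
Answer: -4067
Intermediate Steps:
K = 83 (K = 2/3 - 1/6*(-494) = 2/3 + 247/3 = 83)
C(E) = 0 (C(E) = 0*sqrt(E) = 0)
I(m) = m/7 (I(m) = -m*(-1)/7 = -(-1)*m/7 = m/7)
K*(I(C(-3)) + (84 - 1*133)) = 83*((1/7)*0 + (84 - 1*133)) = 83*(0 + (84 - 133)) = 83*(0 - 49) = 83*(-49) = -4067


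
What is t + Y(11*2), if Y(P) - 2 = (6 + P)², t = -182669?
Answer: -181883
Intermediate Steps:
Y(P) = 2 + (6 + P)²
t + Y(11*2) = -182669 + (2 + (6 + 11*2)²) = -182669 + (2 + (6 + 22)²) = -182669 + (2 + 28²) = -182669 + (2 + 784) = -182669 + 786 = -181883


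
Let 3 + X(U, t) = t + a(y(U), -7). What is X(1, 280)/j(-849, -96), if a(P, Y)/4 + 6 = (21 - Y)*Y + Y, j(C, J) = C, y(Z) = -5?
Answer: 559/849 ≈ 0.65842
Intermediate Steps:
a(P, Y) = -24 + 4*Y + 4*Y*(21 - Y) (a(P, Y) = -24 + 4*((21 - Y)*Y + Y) = -24 + 4*(Y*(21 - Y) + Y) = -24 + 4*(Y + Y*(21 - Y)) = -24 + (4*Y + 4*Y*(21 - Y)) = -24 + 4*Y + 4*Y*(21 - Y))
X(U, t) = -839 + t (X(U, t) = -3 + (t + (-24 - 4*(-7)² + 88*(-7))) = -3 + (t + (-24 - 4*49 - 616)) = -3 + (t + (-24 - 196 - 616)) = -3 + (t - 836) = -3 + (-836 + t) = -839 + t)
X(1, 280)/j(-849, -96) = (-839 + 280)/(-849) = -559*(-1/849) = 559/849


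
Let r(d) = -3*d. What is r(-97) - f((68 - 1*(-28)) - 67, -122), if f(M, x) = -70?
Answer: 361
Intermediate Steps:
r(-97) - f((68 - 1*(-28)) - 67, -122) = -3*(-97) - 1*(-70) = 291 + 70 = 361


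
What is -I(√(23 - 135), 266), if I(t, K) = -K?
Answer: 266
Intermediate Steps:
-I(√(23 - 135), 266) = -(-1)*266 = -1*(-266) = 266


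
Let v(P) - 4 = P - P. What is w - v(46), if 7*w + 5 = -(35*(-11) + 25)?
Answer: 327/7 ≈ 46.714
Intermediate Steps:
w = 355/7 (w = -5/7 + (-(35*(-11) + 25))/7 = -5/7 + (-(-385 + 25))/7 = -5/7 + (-1*(-360))/7 = -5/7 + (⅐)*360 = -5/7 + 360/7 = 355/7 ≈ 50.714)
v(P) = 4 (v(P) = 4 + (P - P) = 4 + 0 = 4)
w - v(46) = 355/7 - 1*4 = 355/7 - 4 = 327/7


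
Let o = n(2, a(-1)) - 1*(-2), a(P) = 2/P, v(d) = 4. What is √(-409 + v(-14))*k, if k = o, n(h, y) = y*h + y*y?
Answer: 18*I*√5 ≈ 40.249*I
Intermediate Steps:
n(h, y) = y² + h*y (n(h, y) = h*y + y² = y² + h*y)
o = 2 (o = (2/(-1))*(2 + 2/(-1)) - 1*(-2) = (2*(-1))*(2 + 2*(-1)) + 2 = -2*(2 - 2) + 2 = -2*0 + 2 = 0 + 2 = 2)
k = 2
√(-409 + v(-14))*k = √(-409 + 4)*2 = √(-405)*2 = (9*I*√5)*2 = 18*I*√5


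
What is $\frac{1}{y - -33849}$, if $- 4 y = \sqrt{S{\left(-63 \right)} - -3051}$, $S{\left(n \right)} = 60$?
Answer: $\frac{180528}{6110691235} + \frac{4 \sqrt{3111}}{18332073705} \approx 2.9555 \cdot 10^{-5}$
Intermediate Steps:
$y = - \frac{\sqrt{3111}}{4}$ ($y = - \frac{\sqrt{60 - -3051}}{4} = - \frac{\sqrt{60 + 3051}}{4} = - \frac{\sqrt{3111}}{4} \approx -13.944$)
$\frac{1}{y - -33849} = \frac{1}{- \frac{\sqrt{3111}}{4} - -33849} = \frac{1}{- \frac{\sqrt{3111}}{4} + 33849} = \frac{1}{33849 - \frac{\sqrt{3111}}{4}}$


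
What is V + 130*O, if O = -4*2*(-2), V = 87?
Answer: 2167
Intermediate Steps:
O = 16 (O = -8*(-2) = 16)
V + 130*O = 87 + 130*16 = 87 + 2080 = 2167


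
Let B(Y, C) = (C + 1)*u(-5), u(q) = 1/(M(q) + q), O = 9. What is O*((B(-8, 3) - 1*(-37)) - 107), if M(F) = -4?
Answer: -634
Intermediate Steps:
u(q) = 1/(-4 + q)
B(Y, C) = -⅑ - C/9 (B(Y, C) = (C + 1)/(-4 - 5) = (1 + C)/(-9) = (1 + C)*(-⅑) = -⅑ - C/9)
O*((B(-8, 3) - 1*(-37)) - 107) = 9*(((-⅑ - ⅑*3) - 1*(-37)) - 107) = 9*(((-⅑ - ⅓) + 37) - 107) = 9*((-4/9 + 37) - 107) = 9*(329/9 - 107) = 9*(-634/9) = -634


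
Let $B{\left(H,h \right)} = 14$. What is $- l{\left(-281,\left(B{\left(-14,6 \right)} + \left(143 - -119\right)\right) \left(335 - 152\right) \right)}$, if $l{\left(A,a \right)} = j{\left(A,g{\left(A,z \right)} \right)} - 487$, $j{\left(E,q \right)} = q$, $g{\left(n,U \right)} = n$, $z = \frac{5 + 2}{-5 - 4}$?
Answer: $768$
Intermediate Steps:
$z = - \frac{7}{9}$ ($z = \frac{7}{-9} = 7 \left(- \frac{1}{9}\right) = - \frac{7}{9} \approx -0.77778$)
$l{\left(A,a \right)} = -487 + A$ ($l{\left(A,a \right)} = A - 487 = -487 + A$)
$- l{\left(-281,\left(B{\left(-14,6 \right)} + \left(143 - -119\right)\right) \left(335 - 152\right) \right)} = - (-487 - 281) = \left(-1\right) \left(-768\right) = 768$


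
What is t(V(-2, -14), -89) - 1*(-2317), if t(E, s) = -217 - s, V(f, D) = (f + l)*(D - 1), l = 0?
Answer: 2189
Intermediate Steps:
V(f, D) = f*(-1 + D) (V(f, D) = (f + 0)*(D - 1) = f*(-1 + D))
t(V(-2, -14), -89) - 1*(-2317) = (-217 - 1*(-89)) - 1*(-2317) = (-217 + 89) + 2317 = -128 + 2317 = 2189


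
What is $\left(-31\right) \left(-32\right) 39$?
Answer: $38688$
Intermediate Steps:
$\left(-31\right) \left(-32\right) 39 = 992 \cdot 39 = 38688$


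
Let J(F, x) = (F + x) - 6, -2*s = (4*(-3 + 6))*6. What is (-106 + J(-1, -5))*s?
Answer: 4248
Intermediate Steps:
s = -36 (s = -4*(-3 + 6)*6/2 = -4*3*6/2 = -6*6 = -1/2*72 = -36)
J(F, x) = -6 + F + x
(-106 + J(-1, -5))*s = (-106 + (-6 - 1 - 5))*(-36) = (-106 - 12)*(-36) = -118*(-36) = 4248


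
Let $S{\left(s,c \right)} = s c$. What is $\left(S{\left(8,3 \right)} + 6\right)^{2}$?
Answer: $900$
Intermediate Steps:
$S{\left(s,c \right)} = c s$
$\left(S{\left(8,3 \right)} + 6\right)^{2} = \left(3 \cdot 8 + 6\right)^{2} = \left(24 + 6\right)^{2} = 30^{2} = 900$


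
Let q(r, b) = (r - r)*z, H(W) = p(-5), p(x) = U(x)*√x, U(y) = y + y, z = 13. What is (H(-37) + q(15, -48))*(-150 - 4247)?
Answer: 43970*I*√5 ≈ 98320.0*I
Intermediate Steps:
U(y) = 2*y
p(x) = 2*x^(3/2) (p(x) = (2*x)*√x = 2*x^(3/2))
H(W) = -10*I*√5 (H(W) = 2*(-5)^(3/2) = 2*(-5*I*√5) = -10*I*√5)
q(r, b) = 0 (q(r, b) = (r - r)*13 = 0*13 = 0)
(H(-37) + q(15, -48))*(-150 - 4247) = (-10*I*√5 + 0)*(-150 - 4247) = -10*I*√5*(-4397) = 43970*I*√5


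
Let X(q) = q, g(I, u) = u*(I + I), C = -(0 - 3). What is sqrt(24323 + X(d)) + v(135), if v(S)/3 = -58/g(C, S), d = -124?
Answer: -29/135 + sqrt(24199) ≈ 155.35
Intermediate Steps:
C = 3 (C = -1*(-3) = 3)
g(I, u) = 2*I*u (g(I, u) = u*(2*I) = 2*I*u)
v(S) = -29/S (v(S) = 3*(-58*1/(6*S)) = 3*(-29/(3*S)) = -29/S)
sqrt(24323 + X(d)) + v(135) = sqrt(24323 - 124) - 29/135 = sqrt(24199) - 29*1/135 = sqrt(24199) - 29/135 = -29/135 + sqrt(24199)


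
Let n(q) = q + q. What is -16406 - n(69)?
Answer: -16544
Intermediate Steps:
n(q) = 2*q
-16406 - n(69) = -16406 - 2*69 = -16406 - 1*138 = -16406 - 138 = -16544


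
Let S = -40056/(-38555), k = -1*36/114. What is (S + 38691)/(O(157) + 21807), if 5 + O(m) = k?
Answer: 4049094237/2281530680 ≈ 1.7747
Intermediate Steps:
k = -6/19 (k = -36*1/114 = -6/19 ≈ -0.31579)
O(m) = -101/19 (O(m) = -5 - 6/19 = -101/19)
S = 40056/38555 (S = -40056*(-1/38555) = 40056/38555 ≈ 1.0389)
(S + 38691)/(O(157) + 21807) = (40056/38555 + 38691)/(-101/19 + 21807) = 1491771561/(38555*(414232/19)) = (1491771561/38555)*(19/414232) = 4049094237/2281530680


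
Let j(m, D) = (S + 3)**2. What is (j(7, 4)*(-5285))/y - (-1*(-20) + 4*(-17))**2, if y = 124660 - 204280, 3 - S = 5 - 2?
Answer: -12226461/5308 ≈ -2303.4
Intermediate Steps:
S = 0 (S = 3 - (5 - 2) = 3 - 1*3 = 3 - 3 = 0)
j(m, D) = 9 (j(m, D) = (0 + 3)**2 = 3**2 = 9)
y = -79620
(j(7, 4)*(-5285))/y - (-1*(-20) + 4*(-17))**2 = (9*(-5285))/(-79620) - (-1*(-20) + 4*(-17))**2 = -47565*(-1/79620) - (20 - 68)**2 = 3171/5308 - 1*(-48)**2 = 3171/5308 - 1*2304 = 3171/5308 - 2304 = -12226461/5308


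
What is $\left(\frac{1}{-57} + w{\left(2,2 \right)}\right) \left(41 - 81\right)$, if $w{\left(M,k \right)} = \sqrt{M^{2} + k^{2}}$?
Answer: $\frac{40}{57} - 80 \sqrt{2} \approx -112.44$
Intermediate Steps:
$\left(\frac{1}{-57} + w{\left(2,2 \right)}\right) \left(41 - 81\right) = \left(\frac{1}{-57} + \sqrt{2^{2} + 2^{2}}\right) \left(41 - 81\right) = \left(- \frac{1}{57} + \sqrt{4 + 4}\right) \left(-40\right) = \left(- \frac{1}{57} + \sqrt{8}\right) \left(-40\right) = \left(- \frac{1}{57} + 2 \sqrt{2}\right) \left(-40\right) = \frac{40}{57} - 80 \sqrt{2}$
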